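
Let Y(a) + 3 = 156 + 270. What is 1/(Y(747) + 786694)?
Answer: 1/787117 ≈ 1.2705e-6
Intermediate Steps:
Y(a) = 423 (Y(a) = -3 + (156 + 270) = -3 + 426 = 423)
1/(Y(747) + 786694) = 1/(423 + 786694) = 1/787117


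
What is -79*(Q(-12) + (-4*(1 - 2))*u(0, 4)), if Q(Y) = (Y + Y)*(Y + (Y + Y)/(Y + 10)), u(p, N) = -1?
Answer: 316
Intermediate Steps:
Q(Y) = 2*Y*(Y + 2*Y/(10 + Y)) (Q(Y) = (2*Y)*(Y + (2*Y)/(10 + Y)) = (2*Y)*(Y + 2*Y/(10 + Y)) = 2*Y*(Y + 2*Y/(10 + Y)))
-79*(Q(-12) + (-4*(1 - 2))*u(0, 4)) = -79*(2*(-12)**2*(12 - 12)/(10 - 12) - 4*(1 - 2)*(-1)) = -79*(2*144*0/(-2) - 4*(-1)*(-1)) = -79*(2*144*(-1/2)*0 + 4*(-1)) = -79*(0 - 4) = -79*(-4) = 316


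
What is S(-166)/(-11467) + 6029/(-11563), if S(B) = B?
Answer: -67215085/132592921 ≈ -0.50693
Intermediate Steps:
S(-166)/(-11467) + 6029/(-11563) = -166/(-11467) + 6029/(-11563) = -166*(-1/11467) + 6029*(-1/11563) = 166/11467 - 6029/11563 = -67215085/132592921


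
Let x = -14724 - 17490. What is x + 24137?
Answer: -8077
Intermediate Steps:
x = -32214
x + 24137 = -32214 + 24137 = -8077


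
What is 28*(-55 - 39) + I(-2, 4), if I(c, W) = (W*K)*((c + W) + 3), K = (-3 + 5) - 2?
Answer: -2632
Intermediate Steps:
K = 0 (K = 2 - 2 = 0)
I(c, W) = 0 (I(c, W) = (W*0)*((c + W) + 3) = 0*((W + c) + 3) = 0*(3 + W + c) = 0)
28*(-55 - 39) + I(-2, 4) = 28*(-55 - 39) + 0 = 28*(-94) + 0 = -2632 + 0 = -2632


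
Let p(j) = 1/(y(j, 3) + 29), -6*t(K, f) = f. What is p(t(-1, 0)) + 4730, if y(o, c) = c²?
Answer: 179741/38 ≈ 4730.0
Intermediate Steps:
t(K, f) = -f/6
p(j) = 1/38 (p(j) = 1/(3² + 29) = 1/(9 + 29) = 1/38)
p(t(-1, 0)) + 4730 = 1/38 + 4730 = 179741/38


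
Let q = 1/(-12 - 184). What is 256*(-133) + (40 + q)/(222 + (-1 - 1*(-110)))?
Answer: -2208890209/64876 ≈ -34048.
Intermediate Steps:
q = -1/196 (q = 1/(-196) = -1/196 ≈ -0.0051020)
256*(-133) + (40 + q)/(222 + (-1 - 1*(-110))) = 256*(-133) + (40 - 1/196)/(222 + (-1 - 1*(-110))) = -34048 + 7839/(196*(222 + (-1 + 110))) = -34048 + 7839/(196*(222 + 109)) = -34048 + (7839/196)/331 = -34048 + (7839/196)*(1/331) = -34048 + 7839/64876 = -2208890209/64876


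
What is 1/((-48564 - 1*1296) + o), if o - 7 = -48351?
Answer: -1/98204 ≈ -1.0183e-5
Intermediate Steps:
o = -48344 (o = 7 - 48351 = -48344)
1/((-48564 - 1*1296) + o) = 1/((-48564 - 1*1296) - 48344) = 1/((-48564 - 1296) - 48344) = 1/(-49860 - 48344) = 1/(-98204) = -1/98204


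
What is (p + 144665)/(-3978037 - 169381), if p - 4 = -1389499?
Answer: 622415/2073709 ≈ 0.30015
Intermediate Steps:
p = -1389495 (p = 4 - 1389499 = -1389495)
(p + 144665)/(-3978037 - 169381) = (-1389495 + 144665)/(-3978037 - 169381) = -1244830/(-4147418) = -1244830*(-1/4147418) = 622415/2073709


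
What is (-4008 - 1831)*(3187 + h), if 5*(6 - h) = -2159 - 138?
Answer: -106631818/5 ≈ -2.1326e+7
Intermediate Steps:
h = 2327/5 (h = 6 - (-2159 - 138)/5 = 6 - 1/5*(-2297) = 6 + 2297/5 = 2327/5 ≈ 465.40)
(-4008 - 1831)*(3187 + h) = (-4008 - 1831)*(3187 + 2327/5) = -5839*18262/5 = -106631818/5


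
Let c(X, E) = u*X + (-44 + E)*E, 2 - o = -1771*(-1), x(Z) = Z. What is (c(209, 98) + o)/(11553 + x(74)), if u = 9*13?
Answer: 27976/11627 ≈ 2.4061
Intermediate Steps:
o = -1769 (o = 2 - (-1771)*(-1) = 2 - 1*1771 = 2 - 1771 = -1769)
u = 117
c(X, E) = 117*X + E*(-44 + E) (c(X, E) = 117*X + (-44 + E)*E = 117*X + E*(-44 + E))
(c(209, 98) + o)/(11553 + x(74)) = ((98**2 - 44*98 + 117*209) - 1769)/(11553 + 74) = ((9604 - 4312 + 24453) - 1769)/11627 = (29745 - 1769)*(1/11627) = 27976*(1/11627) = 27976/11627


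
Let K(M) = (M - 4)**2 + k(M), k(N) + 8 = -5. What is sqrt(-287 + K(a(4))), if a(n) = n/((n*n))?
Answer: 5*I*sqrt(183)/4 ≈ 16.91*I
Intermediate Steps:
k(N) = -13 (k(N) = -8 - 5 = -13)
a(n) = 1/n (a(n) = n/(n**2) = n/n**2 = 1/n)
K(M) = -13 + (-4 + M)**2 (K(M) = (M - 4)**2 - 13 = (-4 + M)**2 - 13 = -13 + (-4 + M)**2)
sqrt(-287 + K(a(4))) = sqrt(-287 + (-13 + (-4 + 1/4)**2)) = sqrt(-287 + (-13 + (-15/4)**2)) = sqrt(-287 + (-13 + 225/16)) = sqrt(-287 + 17/16) = sqrt(-4575/16) = 5*I*sqrt(183)/4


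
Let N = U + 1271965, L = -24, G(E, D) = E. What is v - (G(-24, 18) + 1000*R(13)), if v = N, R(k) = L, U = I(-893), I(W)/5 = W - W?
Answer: 1295989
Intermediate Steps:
I(W) = 0 (I(W) = 5*(W - W) = 5*0 = 0)
U = 0
R(k) = -24
N = 1271965 (N = 0 + 1271965 = 1271965)
v = 1271965
v - (G(-24, 18) + 1000*R(13)) = 1271965 - (-24 + 1000*(-24)) = 1271965 - (-24 - 24000) = 1271965 - 1*(-24024) = 1271965 + 24024 = 1295989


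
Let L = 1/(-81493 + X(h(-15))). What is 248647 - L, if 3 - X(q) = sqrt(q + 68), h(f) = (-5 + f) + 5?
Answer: 1651170252907899/6640620047 - sqrt(53)/6640620047 ≈ 2.4865e+5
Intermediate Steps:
h(f) = f
X(q) = 3 - sqrt(68 + q) (X(q) = 3 - sqrt(q + 68) = 3 - sqrt(68 + q))
L = 1/(-81490 - sqrt(53)) (L = 1/(-81493 + (3 - sqrt(68 - 15))) = 1/(-81493 + (3 - sqrt(53))) = 1/(-81490 - sqrt(53)) ≈ -1.2270e-5)
248647 - L = 248647 - (-81490/6640620047 + sqrt(53)/6640620047) = 248647 + (81490/6640620047 - sqrt(53)/6640620047) = 1651170252907899/6640620047 - sqrt(53)/6640620047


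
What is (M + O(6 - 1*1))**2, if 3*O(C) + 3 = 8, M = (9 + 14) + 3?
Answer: 6889/9 ≈ 765.44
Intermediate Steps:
M = 26 (M = 23 + 3 = 26)
O(C) = 5/3 (O(C) = -1 + (1/3)*8 = -1 + 8/3 = 5/3)
(M + O(6 - 1*1))**2 = (26 + 5/3)**2 = (83/3)**2 = 6889/9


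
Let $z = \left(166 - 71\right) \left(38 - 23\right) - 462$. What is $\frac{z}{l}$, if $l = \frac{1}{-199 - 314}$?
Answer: $-494019$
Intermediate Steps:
$l = - \frac{1}{513}$ ($l = \frac{1}{-513} = - \frac{1}{513} \approx -0.0019493$)
$z = 963$ ($z = 95 \cdot 15 - 462 = 1425 - 462 = 963$)
$\frac{z}{l} = \frac{963}{- \frac{1}{513}} = 963 \left(-513\right) = -494019$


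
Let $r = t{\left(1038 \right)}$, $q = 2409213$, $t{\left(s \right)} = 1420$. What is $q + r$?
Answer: $2410633$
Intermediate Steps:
$r = 1420$
$q + r = 2409213 + 1420 = 2410633$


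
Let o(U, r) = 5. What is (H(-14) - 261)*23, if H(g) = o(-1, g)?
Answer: -5888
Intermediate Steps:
H(g) = 5
(H(-14) - 261)*23 = (5 - 261)*23 = -256*23 = -5888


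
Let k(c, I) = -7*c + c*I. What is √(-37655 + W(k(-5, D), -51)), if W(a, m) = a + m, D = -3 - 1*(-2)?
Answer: I*√37666 ≈ 194.08*I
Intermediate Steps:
D = -1 (D = -3 + 2 = -1)
k(c, I) = -7*c + I*c
√(-37655 + W(k(-5, D), -51)) = √(-37655 + (-5*(-7 - 1) - 51)) = √(-37655 + (-5*(-8) - 51)) = √(-37655 + (40 - 51)) = √(-37655 - 11) = √(-37666) = I*√37666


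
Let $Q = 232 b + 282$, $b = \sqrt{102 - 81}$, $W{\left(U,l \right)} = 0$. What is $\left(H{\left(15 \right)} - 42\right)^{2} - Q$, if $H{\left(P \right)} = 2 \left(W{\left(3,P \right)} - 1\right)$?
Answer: $1654 - 232 \sqrt{21} \approx 590.84$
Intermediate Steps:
$b = \sqrt{21} \approx 4.5826$
$H{\left(P \right)} = -2$ ($H{\left(P \right)} = 2 \left(0 - 1\right) = 2 \left(-1\right) = -2$)
$Q = 282 + 232 \sqrt{21}$ ($Q = 232 \sqrt{21} + 282 = 282 + 232 \sqrt{21} \approx 1345.2$)
$\left(H{\left(15 \right)} - 42\right)^{2} - Q = \left(-2 - 42\right)^{2} - \left(282 + 232 \sqrt{21}\right) = \left(-44\right)^{2} - \left(282 + 232 \sqrt{21}\right) = 1936 - \left(282 + 232 \sqrt{21}\right) = 1654 - 232 \sqrt{21}$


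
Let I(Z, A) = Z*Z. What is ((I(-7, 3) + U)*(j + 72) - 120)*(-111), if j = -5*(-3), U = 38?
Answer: -826839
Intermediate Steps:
I(Z, A) = Z²
j = 15
((I(-7, 3) + U)*(j + 72) - 120)*(-111) = (((-7)² + 38)*(15 + 72) - 120)*(-111) = ((49 + 38)*87 - 120)*(-111) = (87*87 - 120)*(-111) = (7569 - 120)*(-111) = 7449*(-111) = -826839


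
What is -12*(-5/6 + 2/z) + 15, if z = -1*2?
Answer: 37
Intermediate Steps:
z = -2
-12*(-5/6 + 2/z) + 15 = -12*(-5/6 + 2/(-2)) + 15 = -12*(-5*⅙ + 2*(-½)) + 15 = -12*(-⅚ - 1) + 15 = -12*(-11/6) + 15 = 22 + 15 = 37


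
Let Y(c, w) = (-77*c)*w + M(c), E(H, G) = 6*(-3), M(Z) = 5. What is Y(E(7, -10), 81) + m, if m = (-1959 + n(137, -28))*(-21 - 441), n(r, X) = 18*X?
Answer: 1250177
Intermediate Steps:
E(H, G) = -18
m = 1137906 (m = (-1959 + 18*(-28))*(-21 - 441) = (-1959 - 504)*(-462) = -2463*(-462) = 1137906)
Y(c, w) = 5 - 77*c*w (Y(c, w) = (-77*c)*w + 5 = -77*c*w + 5 = 5 - 77*c*w)
Y(E(7, -10), 81) + m = (5 - 77*(-18)*81) + 1137906 = (5 + 112266) + 1137906 = 112271 + 1137906 = 1250177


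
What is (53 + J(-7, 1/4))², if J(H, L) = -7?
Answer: 2116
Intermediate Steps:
(53 + J(-7, 1/4))² = (53 - 7)² = 46² = 2116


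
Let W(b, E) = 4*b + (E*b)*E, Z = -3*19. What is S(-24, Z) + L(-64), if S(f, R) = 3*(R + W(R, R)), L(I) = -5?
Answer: -556439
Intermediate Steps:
Z = -57
W(b, E) = 4*b + b*E²
S(f, R) = 3*R + 3*R*(4 + R²) (S(f, R) = 3*(R + R*(4 + R²)) = 3*R + 3*R*(4 + R²))
S(-24, Z) + L(-64) = 3*(-57)*(5 + (-57)²) - 5 = 3*(-57)*(5 + 3249) - 5 = 3*(-57)*3254 - 5 = -556434 - 5 = -556439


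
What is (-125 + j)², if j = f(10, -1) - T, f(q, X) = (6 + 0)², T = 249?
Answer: 114244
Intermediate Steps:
f(q, X) = 36 (f(q, X) = 6² = 36)
j = -213 (j = 36 - 1*249 = 36 - 249 = -213)
(-125 + j)² = (-125 - 213)² = (-338)² = 114244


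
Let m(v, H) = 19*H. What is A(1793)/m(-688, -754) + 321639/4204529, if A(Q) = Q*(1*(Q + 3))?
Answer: -356182479271/1585107433 ≈ -224.71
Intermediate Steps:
A(Q) = Q*(3 + Q) (A(Q) = Q*(1*(3 + Q)) = Q*(3 + Q))
A(1793)/m(-688, -754) + 321639/4204529 = (1793*(3 + 1793))/((19*(-754))) + 321639/4204529 = (1793*1796)/(-14326) + 321639*(1/4204529) = 3220228*(-1/14326) + 321639/4204529 = -1610114/7163 + 321639/4204529 = -356182479271/1585107433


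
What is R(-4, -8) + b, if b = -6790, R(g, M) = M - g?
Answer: -6794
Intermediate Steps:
R(-4, -8) + b = (-8 - 1*(-4)) - 6790 = (-8 + 4) - 6790 = -4 - 6790 = -6794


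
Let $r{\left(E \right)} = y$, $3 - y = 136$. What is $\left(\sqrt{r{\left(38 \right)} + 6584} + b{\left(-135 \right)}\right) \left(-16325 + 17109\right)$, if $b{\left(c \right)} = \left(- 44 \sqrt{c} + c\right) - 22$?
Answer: $-123088 + 784 \sqrt{6451} - 103488 i \sqrt{15} \approx -60119.0 - 4.0081 \cdot 10^{5} i$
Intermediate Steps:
$b{\left(c \right)} = -22 + c - 44 \sqrt{c}$ ($b{\left(c \right)} = \left(c - 44 \sqrt{c}\right) - 22 = -22 + c - 44 \sqrt{c}$)
$y = -133$ ($y = 3 - 136 = -133$)
$r{\left(E \right)} = -133$
$\left(\sqrt{r{\left(38 \right)} + 6584} + b{\left(-135 \right)}\right) \left(-16325 + 17109\right) = \left(\sqrt{-133 + 6584} - \left(157 + 132 i \sqrt{15}\right)\right) \left(-16325 + 17109\right) = \left(\sqrt{6451} - \left(157 + 44 \cdot 3 i \sqrt{15}\right)\right) 784 = \left(\sqrt{6451} - \left(157 + 132 i \sqrt{15}\right)\right) 784 = \left(-157 + \sqrt{6451} - 132 i \sqrt{15}\right) 784 = -123088 + 784 \sqrt{6451} - 103488 i \sqrt{15}$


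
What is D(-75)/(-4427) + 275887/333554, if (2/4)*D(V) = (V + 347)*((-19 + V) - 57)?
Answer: 28620811525/1476643558 ≈ 19.382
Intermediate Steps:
D(V) = 2*(-76 + V)*(347 + V) (D(V) = 2*((V + 347)*((-19 + V) - 57)) = 2*((347 + V)*(-76 + V)) = 2*((-76 + V)*(347 + V)) = 2*(-76 + V)*(347 + V))
D(-75)/(-4427) + 275887/333554 = (-52744 + 2*(-75)**2 + 542*(-75))/(-4427) + 275887/333554 = (-52744 + 2*5625 - 40650)*(-1/4427) + 275887*(1/333554) = (-52744 + 11250 - 40650)*(-1/4427) + 275887/333554 = -82144*(-1/4427) + 275887/333554 = 82144/4427 + 275887/333554 = 28620811525/1476643558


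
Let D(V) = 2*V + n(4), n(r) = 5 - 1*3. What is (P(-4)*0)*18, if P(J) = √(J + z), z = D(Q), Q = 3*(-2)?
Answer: 0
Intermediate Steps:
n(r) = 2 (n(r) = 5 - 3 = 2)
Q = -6
D(V) = 2 + 2*V (D(V) = 2*V + 2 = 2 + 2*V)
z = -10 (z = 2 + 2*(-6) = 2 - 12 = -10)
P(J) = √(-10 + J) (P(J) = √(J - 10) = √(-10 + J))
(P(-4)*0)*18 = (√(-10 - 4)*0)*18 = (√(-14)*0)*18 = ((I*√14)*0)*18 = 0*18 = 0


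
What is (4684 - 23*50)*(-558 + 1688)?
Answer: 3993420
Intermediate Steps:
(4684 - 23*50)*(-558 + 1688) = (4684 - 1150)*1130 = 3534*1130 = 3993420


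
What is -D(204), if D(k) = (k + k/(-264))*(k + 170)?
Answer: -76007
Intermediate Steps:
D(k) = 263*k*(170 + k)/264 (D(k) = (k + k*(-1/264))*(170 + k) = (k - k/264)*(170 + k) = (263*k/264)*(170 + k) = 263*k*(170 + k)/264)
-D(204) = -263*204*(170 + 204)/264 = -263*204*374/264 = -1*76007 = -76007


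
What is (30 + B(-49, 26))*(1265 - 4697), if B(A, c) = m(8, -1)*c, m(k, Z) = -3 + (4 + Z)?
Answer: -102960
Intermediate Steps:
m(k, Z) = 1 + Z
B(A, c) = 0 (B(A, c) = (1 - 1)*c = 0*c = 0)
(30 + B(-49, 26))*(1265 - 4697) = (30 + 0)*(1265 - 4697) = 30*(-3432) = -102960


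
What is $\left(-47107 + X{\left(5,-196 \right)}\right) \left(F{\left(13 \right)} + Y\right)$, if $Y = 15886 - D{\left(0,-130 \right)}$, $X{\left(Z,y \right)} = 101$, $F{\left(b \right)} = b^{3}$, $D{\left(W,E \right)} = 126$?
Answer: $-844086742$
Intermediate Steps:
$Y = 15760$ ($Y = 15886 - 126 = 15760$)
$\left(-47107 + X{\left(5,-196 \right)}\right) \left(F{\left(13 \right)} + Y\right) = \left(-47107 + 101\right) \left(13^{3} + 15760\right) = - 47006 \left(2197 + 15760\right) = \left(-47006\right) 17957 = -844086742$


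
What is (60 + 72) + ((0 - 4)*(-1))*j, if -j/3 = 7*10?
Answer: -708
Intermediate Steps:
j = -210 (j = -21*10 = -3*70 = -210)
(60 + 72) + ((0 - 4)*(-1))*j = (60 + 72) + ((0 - 4)*(-1))*(-210) = 132 - 4*(-1)*(-210) = 132 + 4*(-210) = 132 - 840 = -708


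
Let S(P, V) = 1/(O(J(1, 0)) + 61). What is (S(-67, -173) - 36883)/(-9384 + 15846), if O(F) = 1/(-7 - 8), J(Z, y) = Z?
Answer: -33711047/5906268 ≈ -5.7077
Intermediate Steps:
O(F) = -1/15 (O(F) = 1/(-15) = -1/15)
S(P, V) = 15/914 (S(P, V) = 1/(-1/15 + 61) = 1/(914/15) = 15/914)
(S(-67, -173) - 36883)/(-9384 + 15846) = (15/914 - 36883)/(-9384 + 15846) = -33711047/914/6462 = -33711047/914*1/6462 = -33711047/5906268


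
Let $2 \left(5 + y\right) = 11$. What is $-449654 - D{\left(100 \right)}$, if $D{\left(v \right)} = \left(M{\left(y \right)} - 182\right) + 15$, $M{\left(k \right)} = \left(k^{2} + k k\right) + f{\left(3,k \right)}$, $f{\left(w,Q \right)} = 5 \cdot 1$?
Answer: $- \frac{898985}{2} \approx -4.4949 \cdot 10^{5}$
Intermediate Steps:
$y = \frac{1}{2}$ ($y = -5 + \frac{1}{2} \cdot 11 = -5 + \frac{11}{2} = \frac{1}{2} \approx 0.5$)
$f{\left(w,Q \right)} = 5$
$M{\left(k \right)} = 5 + 2 k^{2}$ ($M{\left(k \right)} = \left(k^{2} + k k\right) + 5 = \left(k^{2} + k^{2}\right) + 5 = 2 k^{2} + 5 = 5 + 2 k^{2}$)
$D{\left(v \right)} = - \frac{323}{2}$ ($D{\left(v \right)} = \left(\left(5 + \frac{2}{4}\right) - 182\right) + 15 = \left(\left(5 + 2 \cdot \frac{1}{4}\right) - 182\right) + 15 = \left(\left(5 + \frac{1}{2}\right) - 182\right) + 15 = \left(\frac{11}{2} - 182\right) + 15 = - \frac{353}{2} + 15 = - \frac{323}{2}$)
$-449654 - D{\left(100 \right)} = -449654 - - \frac{323}{2} = -449654 + \frac{323}{2} = - \frac{898985}{2}$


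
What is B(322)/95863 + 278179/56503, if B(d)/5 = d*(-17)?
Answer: 1477681551/318620417 ≈ 4.6377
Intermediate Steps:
B(d) = -85*d (B(d) = 5*(d*(-17)) = 5*(-17*d) = -85*d)
B(322)/95863 + 278179/56503 = -85*322/95863 + 278179/56503 = -27370*1/95863 + 278179*(1/56503) = -1610/5639 + 278179/56503 = 1477681551/318620417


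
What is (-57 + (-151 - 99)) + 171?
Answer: -136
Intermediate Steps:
(-57 + (-151 - 99)) + 171 = (-57 - 250) + 171 = -307 + 171 = -136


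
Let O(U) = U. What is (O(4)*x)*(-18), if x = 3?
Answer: -216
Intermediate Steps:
(O(4)*x)*(-18) = (4*3)*(-18) = 12*(-18) = -216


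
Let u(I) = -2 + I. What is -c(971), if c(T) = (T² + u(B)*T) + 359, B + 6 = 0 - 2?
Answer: -933490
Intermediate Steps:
B = -8 (B = -6 + (0 - 2) = -6 - 2 = -8)
c(T) = 359 + T² - 10*T (c(T) = (T² + (-2 - 8)*T) + 359 = (T² - 10*T) + 359 = 359 + T² - 10*T)
-c(971) = -(359 + 971² - 10*971) = -(359 + 942841 - 9710) = -1*933490 = -933490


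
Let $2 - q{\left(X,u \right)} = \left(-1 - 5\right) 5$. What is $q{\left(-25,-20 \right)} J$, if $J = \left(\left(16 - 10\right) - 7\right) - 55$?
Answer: $-1792$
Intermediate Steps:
$q{\left(X,u \right)} = 32$ ($q{\left(X,u \right)} = 2 - \left(-1 - 5\right) 5 = 2 - \left(-6\right) 5 = 2 - -30 = 2 + 30 = 32$)
$J = -56$ ($J = \left(6 - 7\right) - 55 = -1 - 55 = -56$)
$q{\left(-25,-20 \right)} J = 32 \left(-56\right) = -1792$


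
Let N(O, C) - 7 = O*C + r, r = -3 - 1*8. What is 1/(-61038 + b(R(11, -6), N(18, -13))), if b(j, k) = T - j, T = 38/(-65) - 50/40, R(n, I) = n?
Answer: -260/15873217 ≈ -1.6380e-5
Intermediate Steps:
r = -11 (r = -3 - 8 = -11)
T = -477/260 (T = 38*(-1/65) - 50*1/40 = -38/65 - 5/4 = -477/260 ≈ -1.8346)
N(O, C) = -4 + C*O (N(O, C) = 7 + (O*C - 11) = 7 + (C*O - 11) = 7 + (-11 + C*O) = -4 + C*O)
b(j, k) = -477/260 - j
1/(-61038 + b(R(11, -6), N(18, -13))) = 1/(-61038 + (-477/260 - 1*11)) = 1/(-61038 + (-477/260 - 11)) = 1/(-61038 - 3337/260) = 1/(-15873217/260) = -260/15873217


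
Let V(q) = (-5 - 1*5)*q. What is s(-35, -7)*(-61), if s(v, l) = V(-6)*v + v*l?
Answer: 113155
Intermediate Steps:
V(q) = -10*q (V(q) = (-5 - 5)*q = -10*q)
s(v, l) = 60*v + l*v (s(v, l) = (-10*(-6))*v + v*l = 60*v + l*v)
s(-35, -7)*(-61) = -35*(60 - 7)*(-61) = -35*53*(-61) = -1855*(-61) = 113155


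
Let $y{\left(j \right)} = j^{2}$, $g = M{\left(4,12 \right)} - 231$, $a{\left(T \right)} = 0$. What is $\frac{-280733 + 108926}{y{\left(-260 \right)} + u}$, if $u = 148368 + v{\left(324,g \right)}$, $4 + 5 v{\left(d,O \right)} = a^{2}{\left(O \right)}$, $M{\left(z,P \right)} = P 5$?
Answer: $- \frac{859035}{1079836} \approx -0.79552$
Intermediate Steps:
$M{\left(z,P \right)} = 5 P$
$g = -171$ ($g = 5 \cdot 12 - 231 = 60 - 231 = -171$)
$v{\left(d,O \right)} = - \frac{4}{5}$ ($v{\left(d,O \right)} = - \frac{4}{5} + \frac{0^{2}}{5} = - \frac{4}{5} + \frac{1}{5} \cdot 0 = - \frac{4}{5} + 0 = - \frac{4}{5}$)
$u = \frac{741836}{5}$ ($u = 148368 - \frac{4}{5} = \frac{741836}{5} \approx 1.4837 \cdot 10^{5}$)
$\frac{-280733 + 108926}{y{\left(-260 \right)} + u} = \frac{-280733 + 108926}{\left(-260\right)^{2} + \frac{741836}{5}} = - \frac{171807}{67600 + \frac{741836}{5}} = - \frac{171807}{\frac{1079836}{5}} = \left(-171807\right) \frac{5}{1079836} = - \frac{859035}{1079836}$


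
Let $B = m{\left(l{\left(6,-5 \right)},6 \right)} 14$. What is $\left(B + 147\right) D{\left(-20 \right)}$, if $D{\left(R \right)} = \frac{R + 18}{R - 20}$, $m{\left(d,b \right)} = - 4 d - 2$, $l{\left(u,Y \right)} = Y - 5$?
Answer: $\frac{679}{20} \approx 33.95$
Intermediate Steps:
$l{\left(u,Y \right)} = -5 + Y$
$m{\left(d,b \right)} = -2 - 4 d$
$D{\left(R \right)} = \frac{18 + R}{-20 + R}$
$B = 532$ ($B = \left(-2 - 4 \left(-5 - 5\right)\right) 14 = \left(-2 - -40\right) 14 = \left(-2 + 40\right) 14 = 38 \cdot 14 = 532$)
$\left(B + 147\right) D{\left(-20 \right)} = \left(532 + 147\right) \frac{18 - 20}{-20 - 20} = 679 \frac{1}{-40} \left(-2\right) = 679 \left(\left(- \frac{1}{40}\right) \left(-2\right)\right) = 679 \cdot \frac{1}{20} = \frac{679}{20}$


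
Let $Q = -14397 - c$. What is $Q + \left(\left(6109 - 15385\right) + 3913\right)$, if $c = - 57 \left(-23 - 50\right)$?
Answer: $-23921$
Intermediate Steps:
$c = 4161$ ($c = - 57 \left(-23 - 50\right) = \left(-57\right) \left(-73\right) = 4161$)
$Q = -18558$ ($Q = -14397 - 4161 = -18558$)
$Q + \left(\left(6109 - 15385\right) + 3913\right) = -18558 + \left(\left(6109 - 15385\right) + 3913\right) = -18558 + \left(-9276 + 3913\right) = -18558 - 5363 = -23921$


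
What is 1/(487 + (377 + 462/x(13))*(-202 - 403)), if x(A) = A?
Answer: -13/3238284 ≈ -4.0145e-6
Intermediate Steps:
1/(487 + (377 + 462/x(13))*(-202 - 403)) = 1/(487 + (377 + 462/13)*(-202 - 403)) = 1/(487 + (377 + 462*(1/13))*(-605)) = 1/(487 + (377 + 462/13)*(-605)) = 1/(487 + (5363/13)*(-605)) = 1/(487 - 3244615/13) = 1/(-3238284/13) = -13/3238284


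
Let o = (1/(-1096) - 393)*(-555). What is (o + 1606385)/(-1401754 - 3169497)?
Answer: -1999652555/5010091096 ≈ -0.39913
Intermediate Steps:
o = 239054595/1096 (o = (-1/1096 - 393)*(-555) = -430729/1096*(-555) = 239054595/1096 ≈ 2.1812e+5)
(o + 1606385)/(-1401754 - 3169497) = (239054595/1096 + 1606385)/(-1401754 - 3169497) = (1999652555/1096)/(-4571251) = (1999652555/1096)*(-1/4571251) = -1999652555/5010091096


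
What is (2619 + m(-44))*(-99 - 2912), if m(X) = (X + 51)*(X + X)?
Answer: -6031033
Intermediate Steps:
m(X) = 2*X*(51 + X) (m(X) = (51 + X)*(2*X) = 2*X*(51 + X))
(2619 + m(-44))*(-99 - 2912) = (2619 + 2*(-44)*(51 - 44))*(-99 - 2912) = (2619 + 2*(-44)*7)*(-3011) = (2619 - 616)*(-3011) = 2003*(-3011) = -6031033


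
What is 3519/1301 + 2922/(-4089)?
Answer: 3529223/1773263 ≈ 1.9902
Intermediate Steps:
3519/1301 + 2922/(-4089) = 3519*(1/1301) + 2922*(-1/4089) = 3519/1301 - 974/1363 = 3529223/1773263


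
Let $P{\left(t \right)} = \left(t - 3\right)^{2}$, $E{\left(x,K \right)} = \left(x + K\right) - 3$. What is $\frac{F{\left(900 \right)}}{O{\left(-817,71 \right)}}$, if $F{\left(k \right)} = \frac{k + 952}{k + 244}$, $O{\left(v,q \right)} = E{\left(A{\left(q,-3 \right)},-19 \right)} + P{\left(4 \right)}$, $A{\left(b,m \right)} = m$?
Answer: $- \frac{463}{6864} \approx -0.067453$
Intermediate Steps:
$E{\left(x,K \right)} = -3 + K + x$ ($E{\left(x,K \right)} = \left(K + x\right) - 3 = -3 + K + x$)
$P{\left(t \right)} = \left(-3 + t\right)^{2}$
$O{\left(v,q \right)} = -24$ ($O{\left(v,q \right)} = \left(-3 - 19 - 3\right) + \left(-3 + 4\right)^{2} = -25 + 1^{2} = -25 + 1 = -24$)
$F{\left(k \right)} = \frac{952 + k}{244 + k}$
$\frac{F{\left(900 \right)}}{O{\left(-817,71 \right)}} = \frac{\frac{1}{244 + 900} \left(952 + 900\right)}{-24} = \frac{1}{1144} \cdot 1852 \left(- \frac{1}{24}\right) = \frac{463}{286} \left(- \frac{1}{24}\right) = - \frac{463}{6864}$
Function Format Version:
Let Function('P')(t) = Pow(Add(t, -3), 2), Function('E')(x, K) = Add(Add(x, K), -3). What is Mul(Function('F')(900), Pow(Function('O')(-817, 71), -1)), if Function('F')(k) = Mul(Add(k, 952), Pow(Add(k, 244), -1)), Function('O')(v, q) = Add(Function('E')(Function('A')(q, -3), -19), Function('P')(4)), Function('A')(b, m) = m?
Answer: Rational(-463, 6864) ≈ -0.067453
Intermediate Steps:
Function('E')(x, K) = Add(-3, K, x) (Function('E')(x, K) = Add(Add(K, x), -3) = Add(-3, K, x))
Function('P')(t) = Pow(Add(-3, t), 2)
Function('O')(v, q) = -24 (Function('O')(v, q) = Add(Add(-3, -19, -3), Pow(Add(-3, 4), 2)) = Add(-25, Pow(1, 2)) = Add(-25, 1) = -24)
Function('F')(k) = Mul(Pow(Add(244, k), -1), Add(952, k)) (Function('F')(k) = Mul(Add(952, k), Pow(Add(244, k), -1)) = Mul(Pow(Add(244, k), -1), Add(952, k)))
Mul(Function('F')(900), Pow(Function('O')(-817, 71), -1)) = Mul(Mul(Pow(Add(244, 900), -1), Add(952, 900)), Pow(-24, -1)) = Mul(Mul(Pow(1144, -1), 1852), Rational(-1, 24)) = Mul(Mul(Rational(1, 1144), 1852), Rational(-1, 24)) = Mul(Rational(463, 286), Rational(-1, 24)) = Rational(-463, 6864)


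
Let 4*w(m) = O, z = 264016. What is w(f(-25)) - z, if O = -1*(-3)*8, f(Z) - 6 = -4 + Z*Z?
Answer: -264010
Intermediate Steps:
f(Z) = 2 + Z² (f(Z) = 6 + (-4 + Z*Z) = 6 + (-4 + Z²) = 2 + Z²)
O = 24 (O = 3*8 = 24)
w(m) = 6 (w(m) = (¼)*24 = 6)
w(f(-25)) - z = 6 - 1*264016 = 6 - 264016 = -264010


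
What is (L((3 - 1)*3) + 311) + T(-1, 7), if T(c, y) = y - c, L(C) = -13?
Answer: 306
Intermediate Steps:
(L((3 - 1)*3) + 311) + T(-1, 7) = (-13 + 311) + (7 - 1*(-1)) = 298 + (7 + 1) = 298 + 8 = 306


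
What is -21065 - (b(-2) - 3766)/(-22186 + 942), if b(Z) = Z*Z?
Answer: -223754311/10622 ≈ -21065.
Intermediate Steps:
b(Z) = Z²
-21065 - (b(-2) - 3766)/(-22186 + 942) = -21065 - ((-2)² - 3766)/(-22186 + 942) = -21065 - (4 - 3766)/(-21244) = -21065 - (-3762)*(-1)/21244 = -21065 - 1*1881/10622 = -21065 - 1881/10622 = -223754311/10622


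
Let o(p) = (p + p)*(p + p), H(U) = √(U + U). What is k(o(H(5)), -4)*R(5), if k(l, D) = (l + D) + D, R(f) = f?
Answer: 160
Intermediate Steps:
H(U) = √2*√U (H(U) = √(2*U) = √2*√U)
o(p) = 4*p² (o(p) = (2*p)*(2*p) = 4*p²)
k(l, D) = l + 2*D (k(l, D) = (D + l) + D = l + 2*D)
k(o(H(5)), -4)*R(5) = (4*(√2*√5)² + 2*(-4))*5 = (4*(√10)² - 8)*5 = (4*10 - 8)*5 = (40 - 8)*5 = 32*5 = 160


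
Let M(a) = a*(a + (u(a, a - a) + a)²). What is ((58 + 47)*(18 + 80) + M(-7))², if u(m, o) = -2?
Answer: 95491984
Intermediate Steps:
M(a) = a*(a + (-2 + a)²)
((58 + 47)*(18 + 80) + M(-7))² = ((58 + 47)*(18 + 80) - 7*(-7 + (-2 - 7)²))² = (105*98 - 7*(-7 + (-9)²))² = (10290 - 7*(-7 + 81))² = (10290 - 7*74)² = (10290 - 518)² = 9772² = 95491984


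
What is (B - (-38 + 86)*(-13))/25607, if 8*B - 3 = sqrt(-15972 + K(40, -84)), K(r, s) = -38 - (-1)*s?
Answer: 4995/204856 + I*sqrt(16094)/204856 ≈ 0.024383 + 0.00061927*I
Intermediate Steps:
K(r, s) = -38 + s
B = 3/8 + I*sqrt(16094)/8 (B = 3/8 + sqrt(-15972 + (-38 - 84))/8 = 3/8 + sqrt(-15972 - 122)/8 = 3/8 + sqrt(-16094)/8 = 3/8 + (I*sqrt(16094))/8 = 3/8 + I*sqrt(16094)/8 ≈ 0.375 + 15.858*I)
(B - (-38 + 86)*(-13))/25607 = ((3/8 + I*sqrt(16094)/8) - (-38 + 86)*(-13))/25607 = ((3/8 + I*sqrt(16094)/8) - 48*(-13))*(1/25607) = ((3/8 + I*sqrt(16094)/8) - 1*(-624))*(1/25607) = ((3/8 + I*sqrt(16094)/8) + 624)*(1/25607) = (4995/8 + I*sqrt(16094)/8)*(1/25607) = 4995/204856 + I*sqrt(16094)/204856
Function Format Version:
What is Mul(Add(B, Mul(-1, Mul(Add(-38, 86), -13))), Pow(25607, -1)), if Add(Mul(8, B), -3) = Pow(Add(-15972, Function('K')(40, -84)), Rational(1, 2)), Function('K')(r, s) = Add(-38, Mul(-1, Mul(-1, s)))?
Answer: Add(Rational(4995, 204856), Mul(Rational(1, 204856), I, Pow(16094, Rational(1, 2)))) ≈ Add(0.024383, Mul(0.00061927, I))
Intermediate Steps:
Function('K')(r, s) = Add(-38, s)
B = Add(Rational(3, 8), Mul(Rational(1, 8), I, Pow(16094, Rational(1, 2)))) (B = Add(Rational(3, 8), Mul(Rational(1, 8), Pow(Add(-15972, Add(-38, -84)), Rational(1, 2)))) = Add(Rational(3, 8), Mul(Rational(1, 8), Pow(Add(-15972, -122), Rational(1, 2)))) = Add(Rational(3, 8), Mul(Rational(1, 8), Pow(-16094, Rational(1, 2)))) = Add(Rational(3, 8), Mul(Rational(1, 8), Mul(I, Pow(16094, Rational(1, 2))))) = Add(Rational(3, 8), Mul(Rational(1, 8), I, Pow(16094, Rational(1, 2)))) ≈ Add(0.37500, Mul(15.858, I)))
Mul(Add(B, Mul(-1, Mul(Add(-38, 86), -13))), Pow(25607, -1)) = Mul(Add(Add(Rational(3, 8), Mul(Rational(1, 8), I, Pow(16094, Rational(1, 2)))), Mul(-1, Mul(Add(-38, 86), -13))), Pow(25607, -1)) = Mul(Add(Add(Rational(3, 8), Mul(Rational(1, 8), I, Pow(16094, Rational(1, 2)))), Mul(-1, Mul(48, -13))), Rational(1, 25607)) = Mul(Add(Add(Rational(3, 8), Mul(Rational(1, 8), I, Pow(16094, Rational(1, 2)))), Mul(-1, -624)), Rational(1, 25607)) = Mul(Add(Add(Rational(3, 8), Mul(Rational(1, 8), I, Pow(16094, Rational(1, 2)))), 624), Rational(1, 25607)) = Mul(Add(Rational(4995, 8), Mul(Rational(1, 8), I, Pow(16094, Rational(1, 2)))), Rational(1, 25607)) = Add(Rational(4995, 204856), Mul(Rational(1, 204856), I, Pow(16094, Rational(1, 2))))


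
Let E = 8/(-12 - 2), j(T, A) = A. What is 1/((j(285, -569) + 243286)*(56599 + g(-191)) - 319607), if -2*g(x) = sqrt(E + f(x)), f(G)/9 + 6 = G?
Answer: 384642156528/5283914609190739785463 + 485434*I*sqrt(86905)/5283914609190739785463 ≈ 7.2795e-11 + 2.7083e-14*I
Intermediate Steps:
f(G) = -54 + 9*G
E = -4/7 (E = 8/(-14) = -1/14*8 = -4/7 ≈ -0.57143)
g(x) = -sqrt(-382/7 + 9*x)/2 (g(x) = -sqrt(-4/7 + (-54 + 9*x))/2 = -sqrt(-382/7 + 9*x)/2)
1/((j(285, -569) + 243286)*(56599 + g(-191)) - 319607) = 1/((-569 + 243286)*(56599 - sqrt(-2674 + 441*(-191))/14) - 319607) = 1/(242717*(56599 - sqrt(-2674 - 84231)/14) - 319607) = 1/(242717*(56599 - I*sqrt(86905)/14) - 319607) = 1/((13737539483 - 242717*I*sqrt(86905)/14) - 319607) = 1/(13737219876 - 242717*I*sqrt(86905)/14)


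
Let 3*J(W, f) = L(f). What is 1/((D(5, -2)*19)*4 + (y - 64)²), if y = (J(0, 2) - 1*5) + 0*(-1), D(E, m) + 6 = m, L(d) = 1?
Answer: 9/36964 ≈ 0.00024348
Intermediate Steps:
J(W, f) = ⅓ (J(W, f) = (⅓)*1 = ⅓)
D(E, m) = -6 + m
y = -14/3 (y = (⅓ - 1*5) + 0*(-1) = (⅓ - 5) + 0 = -14/3 + 0 = -14/3 ≈ -4.6667)
1/((D(5, -2)*19)*4 + (y - 64)²) = 1/(((-6 - 2)*19)*4 + (-14/3 - 64)²) = 1/(-8*19*4 + (-206/3)²) = 1/(-152*4 + 42436/9) = 1/(-608 + 42436/9) = 1/(36964/9) = 9/36964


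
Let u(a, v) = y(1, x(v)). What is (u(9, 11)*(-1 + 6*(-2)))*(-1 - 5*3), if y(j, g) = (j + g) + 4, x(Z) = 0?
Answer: 1040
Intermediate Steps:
y(j, g) = 4 + g + j (y(j, g) = (g + j) + 4 = 4 + g + j)
u(a, v) = 5 (u(a, v) = 4 + 0 + 1 = 5)
(u(9, 11)*(-1 + 6*(-2)))*(-1 - 5*3) = (5*(-1 + 6*(-2)))*(-1 - 5*3) = (5*(-1 - 12))*(-1 - 15) = (5*(-13))*(-16) = -65*(-16) = 1040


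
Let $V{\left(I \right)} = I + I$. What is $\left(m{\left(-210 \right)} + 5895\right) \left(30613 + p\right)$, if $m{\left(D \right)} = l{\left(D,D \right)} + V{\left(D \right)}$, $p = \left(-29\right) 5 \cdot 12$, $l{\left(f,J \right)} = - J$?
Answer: $164143005$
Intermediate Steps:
$V{\left(I \right)} = 2 I$
$p = -1740$ ($p = \left(-145\right) 12 = -1740$)
$m{\left(D \right)} = D$ ($m{\left(D \right)} = - D + 2 D = D$)
$\left(m{\left(-210 \right)} + 5895\right) \left(30613 + p\right) = \left(-210 + 5895\right) \left(30613 - 1740\right) = 5685 \cdot 28873 = 164143005$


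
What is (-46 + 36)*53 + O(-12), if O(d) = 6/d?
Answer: -1061/2 ≈ -530.50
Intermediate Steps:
(-46 + 36)*53 + O(-12) = (-46 + 36)*53 + 6/(-12) = -10*53 + 6*(-1/12) = -530 - ½ = -1061/2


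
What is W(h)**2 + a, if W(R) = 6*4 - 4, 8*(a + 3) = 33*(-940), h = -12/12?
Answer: -6961/2 ≈ -3480.5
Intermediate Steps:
h = -1 (h = -12*1/12 = -1)
a = -7761/2 (a = -3 + (33*(-940))/8 = -3 + (1/8)*(-31020) = -3 - 7755/2 = -7761/2 ≈ -3880.5)
W(R) = 20 (W(R) = 24 - 4 = 20)
W(h)**2 + a = 20**2 - 7761/2 = 400 - 7761/2 = -6961/2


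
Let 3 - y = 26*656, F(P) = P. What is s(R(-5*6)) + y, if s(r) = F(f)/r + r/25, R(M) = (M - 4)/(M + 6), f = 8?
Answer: -86941211/5100 ≈ -17047.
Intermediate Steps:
R(M) = (-4 + M)/(6 + M)
s(r) = 8/r + r/25
y = -17053 (y = 3 - 26*656 = 3 - 1*17056 = 3 - 17056 = -17053)
s(R(-5*6)) + y = (8/(((-4 - 5*6)/(6 - 5*6))) + ((-4 - 5*6)/(6 - 5*6))/25) - 17053 = (8/(((-4 - 30)/(6 - 30))) + ((-4 - 30)/(6 - 30))/25) - 17053 = (8/((-34/(-24))) + (-34/(-24))/25) - 17053 = (8/((-1/24*(-34))) + (-1/24*(-34))/25) - 17053 = (8/(17/12) + (1/25)*(17/12)) - 17053 = (8*(12/17) + 17/300) - 17053 = (96/17 + 17/300) - 17053 = 29089/5100 - 17053 = -86941211/5100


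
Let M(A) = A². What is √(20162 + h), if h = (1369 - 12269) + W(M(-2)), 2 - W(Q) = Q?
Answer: 2*√2315 ≈ 96.229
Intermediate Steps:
W(Q) = 2 - Q
h = -10902 (h = (1369 - 12269) + (2 - 1*(-2)²) = -10900 + (2 - 1*4) = -10900 + (2 - 4) = -10900 - 2 = -10902)
√(20162 + h) = √(20162 - 10902) = √9260 = 2*√2315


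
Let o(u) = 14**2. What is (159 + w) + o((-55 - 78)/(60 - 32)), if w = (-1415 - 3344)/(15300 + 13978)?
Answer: 10388931/29278 ≈ 354.84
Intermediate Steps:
w = -4759/29278 ≈ -0.16255
o(u) = 196
(159 + w) + o((-55 - 78)/(60 - 32)) = (159 - 4759/29278) + 196 = 4650443/29278 + 196 = 10388931/29278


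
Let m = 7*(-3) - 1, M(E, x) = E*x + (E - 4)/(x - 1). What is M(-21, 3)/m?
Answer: 151/44 ≈ 3.4318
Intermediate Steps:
M(E, x) = E*x + (-4 + E)/(-1 + x)
m = -22 (m = -21 - 1 = -22)
M(-21, 3)/m = ((-4 - 21 - 21*3² - 1*(-21)*3)/(-1 + 3))/(-22) = ((-4 - 21 - 21*9 + 63)/2)*(-1/22) = ((-4 - 21 - 189 + 63)/2)*(-1/22) = ((½)*(-151))*(-1/22) = -151/2*(-1/22) = 151/44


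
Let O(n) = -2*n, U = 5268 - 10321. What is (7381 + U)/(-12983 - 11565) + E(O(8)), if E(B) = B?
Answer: -98774/6137 ≈ -16.095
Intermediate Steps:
U = -5053
(7381 + U)/(-12983 - 11565) + E(O(8)) = (7381 - 5053)/(-12983 - 11565) - 2*8 = 2328/(-24548) - 16 = 2328*(-1/24548) - 16 = -582/6137 - 16 = -98774/6137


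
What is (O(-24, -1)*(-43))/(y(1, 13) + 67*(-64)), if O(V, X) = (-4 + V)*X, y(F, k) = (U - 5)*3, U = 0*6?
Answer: 1204/4303 ≈ 0.27980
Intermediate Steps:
U = 0
y(F, k) = -15 (y(F, k) = (0 - 5)*3 = -5*3 = -15)
O(V, X) = X*(-4 + V)
(O(-24, -1)*(-43))/(y(1, 13) + 67*(-64)) = (-(-4 - 24)*(-43))/(-15 + 67*(-64)) = (-1*(-28)*(-43))/(-15 - 4288) = (28*(-43))/(-4303) = -1204*(-1/4303) = 1204/4303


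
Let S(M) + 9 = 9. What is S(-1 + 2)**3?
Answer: 0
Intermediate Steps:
S(M) = 0 (S(M) = -9 + 9 = 0)
S(-1 + 2)**3 = 0**3 = 0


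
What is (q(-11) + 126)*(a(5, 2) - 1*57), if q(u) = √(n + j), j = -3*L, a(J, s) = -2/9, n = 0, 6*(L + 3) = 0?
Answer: -22145/3 ≈ -7381.7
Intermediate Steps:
L = -3 (L = -3 + (⅙)*0 = -3 + 0 = -3)
a(J, s) = -2/9 (a(J, s) = -2*⅑ = -2/9)
j = 9 (j = -3*(-3) = 9)
q(u) = 3 (q(u) = √(0 + 9) = √9 = 3)
(q(-11) + 126)*(a(5, 2) - 1*57) = (3 + 126)*(-2/9 - 1*57) = 129*(-2/9 - 57) = 129*(-515/9) = -22145/3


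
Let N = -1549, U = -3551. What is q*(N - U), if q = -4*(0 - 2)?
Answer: 16016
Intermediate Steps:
q = 8 (q = -4*(-2) = 8)
q*(N - U) = 8*(-1549 - 1*(-3551)) = 8*(-1549 + 3551) = 8*2002 = 16016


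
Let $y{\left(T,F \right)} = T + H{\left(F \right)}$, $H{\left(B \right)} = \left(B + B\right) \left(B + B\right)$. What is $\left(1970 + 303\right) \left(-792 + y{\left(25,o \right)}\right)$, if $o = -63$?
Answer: $34342757$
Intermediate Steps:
$H{\left(B \right)} = 4 B^{2}$ ($H{\left(B \right)} = 2 B 2 B = 4 B^{2}$)
$y{\left(T,F \right)} = T + 4 F^{2}$
$\left(1970 + 303\right) \left(-792 + y{\left(25,o \right)}\right) = \left(1970 + 303\right) \left(-792 + \left(25 + 4 \left(-63\right)^{2}\right)\right) = 2273 \left(-792 + \left(25 + 4 \cdot 3969\right)\right) = 2273 \left(-792 + \left(25 + 15876\right)\right) = 2273 \left(-792 + 15901\right) = 2273 \cdot 15109 = 34342757$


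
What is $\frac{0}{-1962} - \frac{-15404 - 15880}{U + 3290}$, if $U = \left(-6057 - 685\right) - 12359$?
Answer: $- \frac{31284}{15811} \approx -1.9786$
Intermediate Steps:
$U = -19101$ ($U = \left(-6057 - 685\right) - 12359 = -6742 - 12359 = -19101$)
$\frac{0}{-1962} - \frac{-15404 - 15880}{U + 3290} = \frac{0}{-1962} - \frac{-15404 - 15880}{-19101 + 3290} = 0 \left(- \frac{1}{1962}\right) - - \frac{31284}{-15811} = 0 - \left(-31284\right) \left(- \frac{1}{15811}\right) = 0 - \frac{31284}{15811} = - \frac{31284}{15811}$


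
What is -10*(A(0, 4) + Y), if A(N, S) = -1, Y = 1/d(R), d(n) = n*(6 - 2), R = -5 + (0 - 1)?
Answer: 125/12 ≈ 10.417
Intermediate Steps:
R = -6 (R = -5 - 1 = -6)
d(n) = 4*n (d(n) = n*4 = 4*n)
Y = -1/24 (Y = 1/(4*(-6)) = 1/(-24) = -1/24 ≈ -0.041667)
-10*(A(0, 4) + Y) = -10*(-1 - 1/24) = -10*(-25/24) = 125/12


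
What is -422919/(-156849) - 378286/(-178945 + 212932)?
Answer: -305850563/36264129 ≈ -8.4340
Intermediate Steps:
-422919/(-156849) - 378286/(-178945 + 212932) = -422919*(-1/156849) - 378286/33987 = 2877/1067 - 378286*1/33987 = 2877/1067 - 378286/33987 = -305850563/36264129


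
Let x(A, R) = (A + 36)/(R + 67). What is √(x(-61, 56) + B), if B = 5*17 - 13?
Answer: √1086213/123 ≈ 8.4733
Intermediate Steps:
x(A, R) = (36 + A)/(67 + R)
B = 72 (B = 85 - 13 = 72)
√(x(-61, 56) + B) = √((36 - 61)/(67 + 56) + 72) = √(-25/123 + 72) = √(8831/123) = √1086213/123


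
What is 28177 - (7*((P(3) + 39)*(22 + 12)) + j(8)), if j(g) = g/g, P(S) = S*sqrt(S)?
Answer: 18894 - 714*sqrt(3) ≈ 17657.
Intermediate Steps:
P(S) = S**(3/2)
j(g) = 1
28177 - (7*((P(3) + 39)*(22 + 12)) + j(8)) = 28177 - (7*((3**(3/2) + 39)*(22 + 12)) + 1) = 28177 - (7*((3*sqrt(3) + 39)*34) + 1) = 28177 - (7*((39 + 3*sqrt(3))*34) + 1) = 28177 - (7*(1326 + 102*sqrt(3)) + 1) = 28177 - ((9282 + 714*sqrt(3)) + 1) = 28177 - (9283 + 714*sqrt(3)) = 28177 + (-9283 - 714*sqrt(3)) = 18894 - 714*sqrt(3)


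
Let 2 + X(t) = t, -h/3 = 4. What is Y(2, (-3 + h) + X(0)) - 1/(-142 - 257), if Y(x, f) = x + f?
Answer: -5984/399 ≈ -14.997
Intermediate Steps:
h = -12 (h = -3*4 = -12)
X(t) = -2 + t
Y(x, f) = f + x
Y(2, (-3 + h) + X(0)) - 1/(-142 - 257) = (((-3 - 12) + (-2 + 0)) + 2) - 1/(-142 - 257) = ((-15 - 2) + 2) - 1/(-399) = (-17 + 2) - 1*(-1/399) = -15 + 1/399 = -5984/399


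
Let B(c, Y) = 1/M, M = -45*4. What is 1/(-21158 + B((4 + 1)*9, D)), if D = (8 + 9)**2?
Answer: -180/3808441 ≈ -4.7263e-5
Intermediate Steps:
M = -180
D = 289 (D = 17**2 = 289)
B(c, Y) = -1/180 (B(c, Y) = 1/(-180) = -1/180)
1/(-21158 + B((4 + 1)*9, D)) = 1/(-21158 - 1/180) = 1/(-3808441/180) = -180/3808441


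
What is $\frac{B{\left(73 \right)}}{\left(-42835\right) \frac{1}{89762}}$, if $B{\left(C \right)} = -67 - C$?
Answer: $\frac{2513336}{8567} \approx 293.37$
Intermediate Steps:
$\frac{B{\left(73 \right)}}{\left(-42835\right) \frac{1}{89762}} = \frac{-67 - 73}{\left(-42835\right) \frac{1}{89762}} = - \frac{140}{- \frac{42835}{89762}} = \left(-140\right) \left(- \frac{89762}{42835}\right) = \frac{2513336}{8567}$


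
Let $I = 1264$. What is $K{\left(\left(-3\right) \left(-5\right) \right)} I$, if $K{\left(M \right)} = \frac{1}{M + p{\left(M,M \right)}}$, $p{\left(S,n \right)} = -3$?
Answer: $\frac{316}{3} \approx 105.33$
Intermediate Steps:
$K{\left(M \right)} = \frac{1}{-3 + M}$ ($K{\left(M \right)} = \frac{1}{M - 3} = \frac{1}{-3 + M}$)
$K{\left(\left(-3\right) \left(-5\right) \right)} I = \frac{1}{-3 - -15} \cdot 1264 = \frac{1}{-3 + 15} \cdot 1264 = \frac{1}{12} \cdot 1264 = \frac{316}{3}$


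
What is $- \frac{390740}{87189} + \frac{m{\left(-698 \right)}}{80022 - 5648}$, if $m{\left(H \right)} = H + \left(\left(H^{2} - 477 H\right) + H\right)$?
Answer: $\frac{21162722873}{3242297343} \approx 6.5271$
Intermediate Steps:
$m{\left(H \right)} = H^{2} - 475 H$ ($m{\left(H \right)} = H + \left(H^{2} - 476 H\right) = H^{2} - 475 H$)
$- \frac{390740}{87189} + \frac{m{\left(-698 \right)}}{80022 - 5648} = - \frac{390740}{87189} + \frac{\left(-698\right) \left(-475 - 698\right)}{80022 - 5648} = \left(-390740\right) \frac{1}{87189} + \frac{\left(-698\right) \left(-1173\right)}{80022 - 5648} = - \frac{390740}{87189} + \frac{818754}{74374} = - \frac{390740}{87189} + 818754 \cdot \frac{1}{74374} = - \frac{390740}{87189} + \frac{409377}{37187} = \frac{21162722873}{3242297343}$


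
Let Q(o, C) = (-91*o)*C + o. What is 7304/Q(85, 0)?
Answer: 7304/85 ≈ 85.929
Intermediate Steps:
Q(o, C) = o - 91*C*o (Q(o, C) = -91*C*o + o = o - 91*C*o)
7304/Q(85, 0) = 7304/((85*(1 - 91*0))) = 7304/((85*(1 + 0))) = 7304/((85*1)) = 7304/85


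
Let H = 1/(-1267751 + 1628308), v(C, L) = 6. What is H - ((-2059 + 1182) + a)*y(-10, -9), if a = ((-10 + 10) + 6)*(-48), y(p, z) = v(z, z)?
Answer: 2520293431/360557 ≈ 6990.0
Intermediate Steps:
y(p, z) = 6
a = -288 (a = (0 + 6)*(-48) = 6*(-48) = -288)
H = 1/360557 ≈ 2.7735e-6
H - ((-2059 + 1182) + a)*y(-10, -9) = 1/360557 - ((-2059 + 1182) - 288)*6 = 1/360557 - (-877 - 288)*6 = 1/360557 - (-1165)*6 = 1/360557 - 1*(-6990) = 1/360557 + 6990 = 2520293431/360557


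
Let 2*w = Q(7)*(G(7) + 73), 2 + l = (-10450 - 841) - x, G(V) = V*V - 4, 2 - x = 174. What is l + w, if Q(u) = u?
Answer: -10708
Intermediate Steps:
x = -172 (x = 2 - 1*174 = 2 - 174 = -172)
G(V) = -4 + V² (G(V) = V² - 4 = -4 + V²)
l = -11121 (l = -2 + ((-10450 - 841) - 1*(-172)) = -2 + (-11291 + 172) = -2 - 11119 = -11121)
w = 413 (w = (7*((-4 + 7²) + 73))/2 = (7*((-4 + 49) + 73))/2 = (7*(45 + 73))/2 = (7*118)/2 = (½)*826 = 413)
l + w = -11121 + 413 = -10708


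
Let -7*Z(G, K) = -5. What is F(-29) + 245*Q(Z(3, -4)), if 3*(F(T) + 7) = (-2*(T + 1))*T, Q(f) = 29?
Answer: 19670/3 ≈ 6556.7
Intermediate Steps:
Z(G, K) = 5/7 (Z(G, K) = -⅐*(-5) = 5/7)
F(T) = -7 + T*(-2 - 2*T)/3 (F(T) = -7 + ((-2*(T + 1))*T)/3 = -7 + ((-2*(1 + T))*T)/3 = -7 + ((-2 - 2*T)*T)/3 = -7 + (T*(-2 - 2*T))/3 = -7 + T*(-2 - 2*T)/3)
F(-29) + 245*Q(Z(3, -4)) = (-7 - ⅔*(-29) - ⅔*(-29)²) + 245*29 = (-7 + 58/3 - ⅔*841) + 7105 = (-7 + 58/3 - 1682/3) + 7105 = -1645/3 + 7105 = 19670/3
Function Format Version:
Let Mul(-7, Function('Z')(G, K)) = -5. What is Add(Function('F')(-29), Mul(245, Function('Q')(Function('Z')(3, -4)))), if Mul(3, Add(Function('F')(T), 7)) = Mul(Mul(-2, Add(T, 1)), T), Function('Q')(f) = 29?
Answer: Rational(19670, 3) ≈ 6556.7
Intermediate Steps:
Function('Z')(G, K) = Rational(5, 7) (Function('Z')(G, K) = Mul(Rational(-1, 7), -5) = Rational(5, 7))
Function('F')(T) = Add(-7, Mul(Rational(1, 3), T, Add(-2, Mul(-2, T)))) (Function('F')(T) = Add(-7, Mul(Rational(1, 3), Mul(Mul(-2, Add(T, 1)), T))) = Add(-7, Mul(Rational(1, 3), Mul(Mul(-2, Add(1, T)), T))) = Add(-7, Mul(Rational(1, 3), Mul(Add(-2, Mul(-2, T)), T))) = Add(-7, Mul(Rational(1, 3), Mul(T, Add(-2, Mul(-2, T))))) = Add(-7, Mul(Rational(1, 3), T, Add(-2, Mul(-2, T)))))
Add(Function('F')(-29), Mul(245, Function('Q')(Function('Z')(3, -4)))) = Add(Add(-7, Mul(Rational(-2, 3), -29), Mul(Rational(-2, 3), Pow(-29, 2))), Mul(245, 29)) = Add(Add(-7, Rational(58, 3), Mul(Rational(-2, 3), 841)), 7105) = Add(Add(-7, Rational(58, 3), Rational(-1682, 3)), 7105) = Add(Rational(-1645, 3), 7105) = Rational(19670, 3)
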